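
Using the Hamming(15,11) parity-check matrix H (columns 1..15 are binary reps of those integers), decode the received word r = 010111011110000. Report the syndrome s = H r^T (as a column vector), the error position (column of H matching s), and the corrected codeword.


s = (0, 1, 0, 1)^T, error position = 5, corrected codeword c = 010101011110000

Compute s = H r^T mod 2 one row at a time:
  s_1 = 1 + 1 + 1 + 1 + 0 + 0 + 0 + 0 = 4 ≡ 0 (mod 2).
  s_2 = 1 + 1 + 1 + 0 + 0 + 0 + 0 + 0 = 3 ≡ 1 (mod 2).
  s_3 = 1 + 0 + 1 + 0 + 1 + 1 + 0 + 0 = 4 ≡ 0 (mod 2).
  s_4 = 0 + 0 + 1 + 0 + 1 + 1 + 0 + 0 = 3 ≡ 1 (mod 2).
s = (0, 1, 0, 1)^T — this equals column 5 of H (binary 0101), so error is at position 5.
Correct: flip bit 5 of r = 010111011110000 to get c = 010101011110000.


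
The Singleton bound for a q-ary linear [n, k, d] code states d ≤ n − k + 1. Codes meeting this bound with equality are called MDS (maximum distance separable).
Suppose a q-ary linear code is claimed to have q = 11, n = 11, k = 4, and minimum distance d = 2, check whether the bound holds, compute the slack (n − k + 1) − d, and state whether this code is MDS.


Singleton RHS = n − k + 1 = 8, slack = 6, bound satisfied, not MDS.

Singleton bound: d ≤ n − k + 1.
Here n = 11, k = 4, so n − k + 1 = 8.
Given d = 2, check d ≤ 8: YES.
Slack = (n − k + 1) − d = 6.
The code is NOT MDS (slack = 6 > 0).
Description: the claimed parameters are [11, 4, 2]_11; such a code would be non-MDS.


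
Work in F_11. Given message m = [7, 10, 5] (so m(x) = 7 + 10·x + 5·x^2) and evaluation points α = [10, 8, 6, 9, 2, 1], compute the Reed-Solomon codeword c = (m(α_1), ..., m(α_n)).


c = [2, 0, 5, 7, 3, 0]

Message polynomial: m(x) = 7 + 10·x + 5·x^2 (mod 11).
For each evaluation point α_i, compute m(α_i) mod 11:
  α_1 = 10: Horner steps 5 → 5 → 2, so m(10) = 2.
  α_2 = 8: Horner steps 5 → 6 → 0, so m(8) = 0.
  α_3 = 6: Horner steps 5 → 7 → 5, so m(6) = 5.
  α_4 = 9: Horner steps 5 → 0 → 7, so m(9) = 7.
  α_5 = 2: Horner steps 5 → 9 → 3, so m(2) = 3.
  α_6 = 1: Horner steps 5 → 4 → 0, so m(1) = 0.
Codeword c = [2, 0, 5, 7, 3, 0] ∈ F_11^6.


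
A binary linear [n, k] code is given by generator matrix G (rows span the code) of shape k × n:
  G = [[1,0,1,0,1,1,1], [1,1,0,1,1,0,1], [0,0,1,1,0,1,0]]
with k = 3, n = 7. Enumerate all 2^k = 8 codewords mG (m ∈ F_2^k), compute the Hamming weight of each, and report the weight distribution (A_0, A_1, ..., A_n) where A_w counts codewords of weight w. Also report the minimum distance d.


Weight distribution: A_0 = 1, A_1 = 1, A_3 = 1, A_4 = 2, A_5 = 2, A_6 = 1. Minimum distance d = 1.

Enumerate all 2^3 = 8 messages m ∈ F_2^3.
For each, compute codeword c = mG in F_2^7, then tally its weight.
  m = 000 → c = 0000000, weight = 0.
  m = 100 → c = 1010111, weight = 5.
  m = 010 → c = 1101101, weight = 5.
  m = 110 → c = 0111010, weight = 4.
  m = 001 → c = 0011010, weight = 3.
  m = 101 → c = 1001101, weight = 4.
  m = 011 → c = 1110111, weight = 6.
  m = 111 → c = 0100000, weight = 1.
Tally weights:
  weight 0: 1 codewords.
  weight 1: 1 codewords.
  weight 3: 1 codewords.
  weight 4: 2 codewords.
  weight 5: 2 codewords.
  weight 6: 1 codewords.
Minimum distance d = smallest w > 0 with A_w > 0 = 1.
Sanity: Σ A_w = 8 = 2^3 = 8 ✓.


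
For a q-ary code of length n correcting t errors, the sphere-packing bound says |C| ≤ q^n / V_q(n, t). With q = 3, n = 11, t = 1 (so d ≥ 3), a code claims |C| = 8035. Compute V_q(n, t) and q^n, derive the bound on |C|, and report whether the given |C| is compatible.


V_q(n, t) = 23, q^n = 177147, Hamming bound = 7702, |C| = 8035 > bound (violated).

Step 1: Compute V_q(n, t) = Σ_{j=0}^1 C(n, j) (q−1)^j.
  j = 0: C(11,0)·(2)^0 = 1·1 = 1.
  j = 1: C(11,1)·(2)^1 = 11·2 = 22.
  V_q(n, t) = 1 + 22 = 23.
Step 2: q^n = 3^11 = 177147.
Step 3: Hamming bound ⌊q^n / V_q(n,t)⌋ = ⌊177147/23⌋ = 7702.
Step 4: Compare |C| = 8035 to 7702: violated.
The claimed |C| lies above the Hamming bound, so no 3-ary code of length 11 with d ≥ 3 can have 8035 codewords.


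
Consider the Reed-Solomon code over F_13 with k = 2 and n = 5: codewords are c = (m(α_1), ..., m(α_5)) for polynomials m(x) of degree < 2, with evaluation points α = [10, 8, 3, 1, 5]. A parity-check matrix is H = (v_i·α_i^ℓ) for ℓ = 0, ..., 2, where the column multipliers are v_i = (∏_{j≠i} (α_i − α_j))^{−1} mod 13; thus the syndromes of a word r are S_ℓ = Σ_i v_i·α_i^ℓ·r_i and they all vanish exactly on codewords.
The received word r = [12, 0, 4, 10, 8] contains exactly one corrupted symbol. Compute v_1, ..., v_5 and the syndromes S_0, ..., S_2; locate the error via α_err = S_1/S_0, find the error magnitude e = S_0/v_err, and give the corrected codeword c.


S = (7, 8, 11), error at position 3, error magnitude e = 8, c = [12, 0, 9, 10, 8].

Step 1: column multipliers v_i = (∏_{j≠i}(α_i − α_j))^{−1} mod 13.
  i = 1 (α = 10): (10−8)(10−3)(10−1)(10−5) = 2·7·9·5 = 630 ≡ 6, so v_1 = 6^{−1} = 11 (mod 13).
  i = 2 (α = 8): (8−10)(8−3)(8−1)(8−5) = (−2)·5·7·3 = −210 ≡ 11, so v_2 = 11^{−1} = 6 (mod 13).
  i = 3 (α = 3): (3−10)(3−8)(3−1)(3−5) = (−7)·(−5)·2·(−2) = −140 ≡ 3, so v_3 = 3^{−1} = 9 (mod 13).
  i = 4 (α = 1): (1−10)(1−8)(1−3)(1−5) = (−9)·(−7)·(−2)·(−4) = 504 ≡ 10, so v_4 = 10^{−1} = 4 (mod 13).
  i = 5 (α = 5): (5−10)(5−8)(5−3)(5−1) = (−5)·(−3)·2·4 = 120 ≡ 3, so v_5 = 3^{−1} = 9 (mod 13).
  v = [11, 6, 9, 4, 9].
Step 2: syndromes of r = [12, 0, 4, 10, 8] (all sums mod 13).
  S_0 = Σ v_i r_i = 11·12 + 6·0 + 9·4 + 4·10 + 9·8 = 280 ≡ 7.
  S_1 = Σ v_i α_i r_i = 11·10·12 + 6·8·0 + 9·3·4 + 4·1·10 + 9·5·8 = 1828 ≡ 8.
  α_i^2 mod 13 = [9, 12, 9, 1, 12].
  S_2 = Σ v_i α_i^2 r_i = 11·9·12 + 6·12·0 + 9·9·4 + 4·1·10 + 9·12·8 = 2416 ≡ 11.
  S = (7, 8, 11) ≠ 0, so r is not a codeword (an error is present).
Step 3: locate the error. For a single error e at position i, S_ℓ = v_i·e·α_i^ℓ, so α_err = S_1/S_0.
  S_0^{−1} = 7^{−1} = 2 (mod 13), so α_err = 8·2 = 16 ≡ 3 = α_3. Error position i = 3.
  Consistency check: S_2/S_1 = 11·5 = 55 ≡ 3 = α_err ✓ (single-error assumption holds).
Step 4: error magnitude e = S_0/v_3 = S_0·∏_{j≠3}(α_3 − α_j) = 7·3 = 21 ≡ 8 (mod 13).
Step 5: correct position 3: c_3 = r_3 − e = 4 − 8 ≡ 9 (mod 13). Hence c = [12, 0, 9, 10, 8].
  Check: interpolating c through the α_i gives m(x) = 4 + 6·x (degree < 2) with m(α_i) = c_i for every i, so c is indeed a codeword.


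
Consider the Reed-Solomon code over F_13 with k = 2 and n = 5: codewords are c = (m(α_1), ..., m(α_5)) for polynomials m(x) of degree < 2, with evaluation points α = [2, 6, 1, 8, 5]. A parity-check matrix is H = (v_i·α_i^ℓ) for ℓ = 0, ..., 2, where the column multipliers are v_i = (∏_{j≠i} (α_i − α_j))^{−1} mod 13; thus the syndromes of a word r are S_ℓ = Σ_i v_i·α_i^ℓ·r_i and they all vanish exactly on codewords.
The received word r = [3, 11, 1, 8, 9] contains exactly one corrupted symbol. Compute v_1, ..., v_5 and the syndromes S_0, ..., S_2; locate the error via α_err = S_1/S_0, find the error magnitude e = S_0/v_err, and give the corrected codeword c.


S = (9, 7, 4), error at position 4, error magnitude e = 6, c = [3, 11, 1, 2, 9].

Step 1: column multipliers v_i = (∏_{j≠i}(α_i − α_j))^{−1} mod 13.
  i = 1 (α = 2): (2−6)(2−1)(2−8)(2−5) = (−4)·1·(−6)·(−3) = −72 ≡ 6, so v_1 = 6^{−1} = 11 (mod 13).
  i = 2 (α = 6): (6−2)(6−1)(6−8)(6−5) = 4·5·(−2)·1 = −40 ≡ 12, so v_2 = 12^{−1} = 12 (mod 13).
  i = 3 (α = 1): (1−2)(1−6)(1−8)(1−5) = (−1)·(−5)·(−7)·(−4) = 140 ≡ 10, so v_3 = 10^{−1} = 4 (mod 13).
  i = 4 (α = 8): (8−2)(8−6)(8−1)(8−5) = 6·2·7·3 = 252 ≡ 5, so v_4 = 5^{−1} = 8 (mod 13).
  i = 5 (α = 5): (5−2)(5−6)(5−1)(5−8) = 3·(−1)·4·(−3) = 36 ≡ 10, so v_5 = 10^{−1} = 4 (mod 13).
  v = [11, 12, 4, 8, 4].
Step 2: syndromes of r = [3, 11, 1, 8, 9] (all sums mod 13).
  S_0 = Σ v_i r_i = 11·3 + 12·11 + 4·1 + 8·8 + 4·9 = 269 ≡ 9.
  S_1 = Σ v_i α_i r_i = 11·2·3 + 12·6·11 + 4·1·1 + 8·8·8 + 4·5·9 = 1554 ≡ 7.
  α_i^2 mod 13 = [4, 10, 1, 12, 12].
  S_2 = Σ v_i α_i^2 r_i = 11·4·3 + 12·10·11 + 4·1·1 + 8·12·8 + 4·12·9 = 2656 ≡ 4.
  S = (9, 7, 4) ≠ 0, so r is not a codeword (an error is present).
Step 3: locate the error. For a single error e at position i, S_ℓ = v_i·e·α_i^ℓ, so α_err = S_1/S_0.
  S_0^{−1} = 9^{−1} = 3 (mod 13), so α_err = 7·3 = 21 ≡ 8 = α_4. Error position i = 4.
  Consistency check: S_2/S_1 = 4·2 = 8 ≡ 8 = α_err ✓ (single-error assumption holds).
Step 4: error magnitude e = S_0/v_4 = S_0·∏_{j≠4}(α_4 − α_j) = 9·5 = 45 ≡ 6 (mod 13).
Step 5: correct position 4: c_4 = r_4 − e = 8 − 6 ≡ 2 (mod 13). Hence c = [3, 11, 1, 2, 9].
  Check: interpolating c through the α_i gives m(x) = 12 + 2·x (degree < 2) with m(α_i) = c_i for every i, so c is indeed a codeword.


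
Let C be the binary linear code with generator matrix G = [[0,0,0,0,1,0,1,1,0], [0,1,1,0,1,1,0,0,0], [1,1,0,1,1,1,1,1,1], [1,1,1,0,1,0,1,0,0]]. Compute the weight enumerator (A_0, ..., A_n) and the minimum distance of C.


Weight distribution: A_0 = 1, A_3 = 2, A_4 = 4, A_5 = 6, A_6 = 2, A_8 = 1. Minimum distance d = 3.

Enumerate all 2^4 = 16 messages m ∈ F_2^4.
For each, compute codeword c = mG in F_2^9, then tally its weight.
  m = 0000 → c = 000000000, weight = 0.
  m = 1000 → c = 000010110, weight = 3.
  m = 0100 → c = 011011000, weight = 4.
  m = 1100 → c = 011001110, weight = 5.
  m = 0010 → c = 110111111, weight = 8.
  m = 1010 → c = 110101001, weight = 5.
  m = 0110 → c = 101100111, weight = 6.
  m = 1110 → c = 101110001, weight = 5.
  m = 0001 → c = 111010100, weight = 5.
  m = 1001 → c = 111000010, weight = 4.
  m = 0101 → c = 100001100, weight = 3.
  m = 1101 → c = 100011010, weight = 4.
  m = 0011 → c = 001101011, weight = 5.
  m = 1011 → c = 001111101, weight = 6.
  m = 0111 → c = 010110011, weight = 5.
  m = 1111 → c = 010100101, weight = 4.
Tally weights:
  weight 0: 1 codewords.
  weight 3: 2 codewords.
  weight 4: 4 codewords.
  weight 5: 6 codewords.
  weight 6: 2 codewords.
  weight 8: 1 codewords.
Minimum distance d = smallest w > 0 with A_w > 0 = 3.
Sanity: Σ A_w = 16 = 2^4 = 16 ✓.


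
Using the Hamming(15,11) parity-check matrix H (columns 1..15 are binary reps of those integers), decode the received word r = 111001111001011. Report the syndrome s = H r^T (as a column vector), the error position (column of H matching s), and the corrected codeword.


s = (1, 1, 0, 1)^T, error position = 13, corrected codeword c = 111001111001111

Compute s = H r^T mod 2 one row at a time:
  s_1 = 1 + 1 + 0 + 0 + 1 + 0 + 1 + 1 = 5 ≡ 1 (mod 2).
  s_2 = 0 + 0 + 1 + 1 + 1 + 0 + 1 + 1 = 5 ≡ 1 (mod 2).
  s_3 = 1 + 1 + 1 + 1 + 0 + 0 + 1 + 1 = 6 ≡ 0 (mod 2).
  s_4 = 1 + 1 + 0 + 1 + 1 + 0 + 0 + 1 = 5 ≡ 1 (mod 2).
s = (1, 1, 0, 1)^T — this equals column 13 of H (binary 1101), so error is at position 13.
Correct: flip bit 13 of r = 111001111001011 to get c = 111001111001111.


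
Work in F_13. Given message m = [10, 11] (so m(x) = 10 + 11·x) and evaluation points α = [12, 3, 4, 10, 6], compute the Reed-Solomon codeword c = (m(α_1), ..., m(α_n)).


c = [12, 4, 2, 3, 11]

Message polynomial: m(x) = 10 + 11·x (mod 13).
For each evaluation point α_i, compute m(α_i) mod 13:
  α_1 = 12: Horner steps 11 → 12, so m(12) = 12.
  α_2 = 3: Horner steps 11 → 4, so m(3) = 4.
  α_3 = 4: Horner steps 11 → 2, so m(4) = 2.
  α_4 = 10: Horner steps 11 → 3, so m(10) = 3.
  α_5 = 6: Horner steps 11 → 11, so m(6) = 11.
Codeword c = [12, 4, 2, 3, 11] ∈ F_13^5.


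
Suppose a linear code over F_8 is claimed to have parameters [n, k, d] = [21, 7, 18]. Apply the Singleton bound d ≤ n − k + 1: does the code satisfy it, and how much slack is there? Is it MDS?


Singleton RHS = n − k + 1 = 15, slack = -3, bound violated (no such code; not MDS).

Singleton bound: d ≤ n − k + 1.
Here n = 21, k = 7, so n − k + 1 = 15.
Given d = 18, check d ≤ 15: NO.
Slack = (n − k + 1) − d = -3.
The slack is negative: d = 18 exceeds n − k + 1 = 15 by 3, so the Singleton bound is violated and no linear [21, 7, 18]_8 code can exist. In particular it is not MDS (MDS requires d = n − k + 1 exactly).
Description: the claimed parameters are [21, 7, 18]_8; such a code would be impossible (violates the Singleton bound).


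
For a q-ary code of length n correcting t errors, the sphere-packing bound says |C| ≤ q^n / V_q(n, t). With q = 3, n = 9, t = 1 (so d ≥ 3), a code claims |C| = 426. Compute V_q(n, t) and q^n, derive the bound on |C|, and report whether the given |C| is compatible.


V_q(n, t) = 19, q^n = 19683, Hamming bound = 1035, |C| = 426 ≤ bound (satisfied).

Step 1: Compute V_q(n, t) = Σ_{j=0}^1 C(n, j) (q−1)^j.
  j = 0: C(9,0)·(2)^0 = 1·1 = 1.
  j = 1: C(9,1)·(2)^1 = 9·2 = 18.
  V_q(n, t) = 1 + 18 = 19.
Step 2: q^n = 3^9 = 19683.
Step 3: Hamming bound ⌊q^n / V_q(n,t)⌋ = ⌊19683/19⌋ = 1035.
Step 4: Compare |C| = 426 to 1035: satisfied.
The claimed |C| lies below the Hamming bound.


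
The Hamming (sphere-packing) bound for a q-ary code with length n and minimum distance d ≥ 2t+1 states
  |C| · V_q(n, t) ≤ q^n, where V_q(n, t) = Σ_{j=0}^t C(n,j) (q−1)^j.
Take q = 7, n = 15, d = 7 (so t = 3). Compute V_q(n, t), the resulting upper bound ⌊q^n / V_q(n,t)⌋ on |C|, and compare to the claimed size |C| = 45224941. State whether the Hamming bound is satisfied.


V_q(n, t) = 102151, q^n = 4747561509943, Hamming bound = 46475918, |C| = 45224941 ≤ bound (satisfied).

Step 1: Compute V_q(n, t) = Σ_{j=0}^3 C(n, j) (q−1)^j.
  j = 0: C(15,0)·(6)^0 = 1·1 = 1.
  j = 1: C(15,1)·(6)^1 = 15·6 = 90.
  j = 2: C(15,2)·(6)^2 = 105·36 = 3780.
  j = 3: C(15,3)·(6)^3 = 455·216 = 98280.
  V_q(n, t) = 1 + 90 + 3780 + 98280 = 102151.
Step 2: q^n = 7^15 = 4747561509943.
Step 3: Hamming bound ⌊q^n / V_q(n,t)⌋ = ⌊4747561509943/102151⌋ = 46475918.
Step 4: Compare |C| = 45224941 to 46475918: satisfied.
The claimed |C| lies below the Hamming bound.


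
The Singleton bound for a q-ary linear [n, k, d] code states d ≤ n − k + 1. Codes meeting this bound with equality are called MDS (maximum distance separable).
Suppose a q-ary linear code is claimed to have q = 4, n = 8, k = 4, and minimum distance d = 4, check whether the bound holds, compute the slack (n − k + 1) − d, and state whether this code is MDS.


Singleton RHS = n − k + 1 = 5, slack = 1, bound satisfied, not MDS.

Singleton bound: d ≤ n − k + 1.
Here n = 8, k = 4, so n − k + 1 = 5.
Given d = 4, check d ≤ 5: YES.
Slack = (n − k + 1) − d = 1.
The code is NOT MDS (slack = 1 > 0).
Description: the claimed parameters are [8, 4, 4]_4; such a code would be non-MDS.


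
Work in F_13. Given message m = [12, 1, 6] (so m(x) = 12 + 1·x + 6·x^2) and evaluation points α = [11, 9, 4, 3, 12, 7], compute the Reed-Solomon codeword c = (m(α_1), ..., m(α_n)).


c = [8, 0, 8, 4, 4, 1]

Message polynomial: m(x) = 12 + 1·x + 6·x^2 (mod 13).
For each evaluation point α_i, compute m(α_i) mod 13:
  α_1 = 11: Horner steps 6 → 2 → 8, so m(11) = 8.
  α_2 = 9: Horner steps 6 → 3 → 0, so m(9) = 0.
  α_3 = 4: Horner steps 6 → 12 → 8, so m(4) = 8.
  α_4 = 3: Horner steps 6 → 6 → 4, so m(3) = 4.
  α_5 = 12: Horner steps 6 → 8 → 4, so m(12) = 4.
  α_6 = 7: Horner steps 6 → 4 → 1, so m(7) = 1.
Codeword c = [8, 0, 8, 4, 4, 1] ∈ F_13^6.


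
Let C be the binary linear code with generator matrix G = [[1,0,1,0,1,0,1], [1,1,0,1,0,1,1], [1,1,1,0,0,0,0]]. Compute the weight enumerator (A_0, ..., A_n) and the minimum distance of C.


Weight distribution: A_0 = 1, A_3 = 2, A_4 = 3, A_5 = 2. Minimum distance d = 3.

Enumerate all 2^3 = 8 messages m ∈ F_2^3.
For each, compute codeword c = mG in F_2^7, then tally its weight.
  m = 000 → c = 0000000, weight = 0.
  m = 100 → c = 1010101, weight = 4.
  m = 010 → c = 1101011, weight = 5.
  m = 110 → c = 0111110, weight = 5.
  m = 001 → c = 1110000, weight = 3.
  m = 101 → c = 0100101, weight = 3.
  m = 011 → c = 0011011, weight = 4.
  m = 111 → c = 1001110, weight = 4.
Tally weights:
  weight 0: 1 codewords.
  weight 3: 2 codewords.
  weight 4: 3 codewords.
  weight 5: 2 codewords.
Minimum distance d = smallest w > 0 with A_w > 0 = 3.
Sanity: Σ A_w = 8 = 2^3 = 8 ✓.


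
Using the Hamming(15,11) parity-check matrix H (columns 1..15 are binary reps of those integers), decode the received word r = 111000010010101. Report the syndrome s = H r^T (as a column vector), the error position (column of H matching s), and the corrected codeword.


s = (0, 0, 0, 1)^T, error position = 1, corrected codeword c = 011000010010101

Compute s = H r^T mod 2 one row at a time:
  s_1 = 1 + 0 + 0 + 1 + 0 + 1 + 0 + 1 = 4 ≡ 0 (mod 2).
  s_2 = 0 + 0 + 0 + 0 + 0 + 1 + 0 + 1 = 2 ≡ 0 (mod 2).
  s_3 = 1 + 1 + 0 + 0 + 0 + 1 + 0 + 1 = 4 ≡ 0 (mod 2).
  s_4 = 1 + 1 + 0 + 0 + 0 + 1 + 1 + 1 = 5 ≡ 1 (mod 2).
s = (0, 0, 0, 1)^T — this equals column 1 of H (binary 0001), so error is at position 1.
Correct: flip bit 1 of r = 111000010010101 to get c = 011000010010101.


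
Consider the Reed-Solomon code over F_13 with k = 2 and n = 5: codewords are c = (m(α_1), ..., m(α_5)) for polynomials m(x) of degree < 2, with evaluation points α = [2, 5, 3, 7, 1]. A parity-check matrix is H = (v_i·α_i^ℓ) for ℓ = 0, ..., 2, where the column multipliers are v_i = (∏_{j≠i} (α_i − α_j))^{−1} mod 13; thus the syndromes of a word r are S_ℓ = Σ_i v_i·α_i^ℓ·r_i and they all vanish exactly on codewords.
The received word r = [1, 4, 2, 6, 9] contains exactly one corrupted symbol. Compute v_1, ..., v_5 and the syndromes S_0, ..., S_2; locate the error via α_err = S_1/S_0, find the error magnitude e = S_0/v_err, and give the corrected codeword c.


S = (1, 1, 1), error at position 5, error magnitude e = 9, c = [1, 4, 2, 6, 0].

Step 1: column multipliers v_i = (∏_{j≠i}(α_i − α_j))^{−1} mod 13.
  i = 1 (α = 2): (2−5)(2−3)(2−7)(2−1) = (−3)·(−1)·(−5)·1 = −15 ≡ 11, so v_1 = 11^{−1} = 6 (mod 13).
  i = 2 (α = 5): (5−2)(5−3)(5−7)(5−1) = 3·2·(−2)·4 = −48 ≡ 4, so v_2 = 4^{−1} = 10 (mod 13).
  i = 3 (α = 3): (3−2)(3−5)(3−7)(3−1) = 1·(−2)·(−4)·2 = 16 ≡ 3, so v_3 = 3^{−1} = 9 (mod 13).
  i = 4 (α = 7): (7−2)(7−5)(7−3)(7−1) = 5·2·4·6 = 240 ≡ 6, so v_4 = 6^{−1} = 11 (mod 13).
  i = 5 (α = 1): (1−2)(1−5)(1−3)(1−7) = (−1)·(−4)·(−2)·(−6) = 48 ≡ 9, so v_5 = 9^{−1} = 3 (mod 13).
  v = [6, 10, 9, 11, 3].
Step 2: syndromes of r = [1, 4, 2, 6, 9] (all sums mod 13).
  S_0 = Σ v_i r_i = 6·1 + 10·4 + 9·2 + 11·6 + 3·9 = 157 ≡ 1.
  S_1 = Σ v_i α_i r_i = 6·2·1 + 10·5·4 + 9·3·2 + 11·7·6 + 3·1·9 = 755 ≡ 1.
  α_i^2 mod 13 = [4, 12, 9, 10, 1].
  S_2 = Σ v_i α_i^2 r_i = 6·4·1 + 10·12·4 + 9·9·2 + 11·10·6 + 3·1·9 = 1353 ≡ 1.
  S = (1, 1, 1) ≠ 0, so r is not a codeword (an error is present).
Step 3: locate the error. For a single error e at position i, S_ℓ = v_i·e·α_i^ℓ, so α_err = S_1/S_0.
  S_0^{−1} = 1^{−1} = 1 (mod 13), so α_err = 1·1 = 1 ≡ 1 = α_5. Error position i = 5.
  Consistency check: S_2/S_1 = 1·1 = 1 ≡ 1 = α_err ✓ (single-error assumption holds).
Step 4: error magnitude e = S_0/v_5 = S_0·∏_{j≠5}(α_5 − α_j) = 1·9 = 9 ≡ 9 (mod 13).
Step 5: correct position 5: c_5 = r_5 − e = 9 − 9 ≡ 0 (mod 13). Hence c = [1, 4, 2, 6, 0].
  Check: interpolating c through the α_i gives m(x) = 12 + 1·x (degree < 2) with m(α_i) = c_i for every i, so c is indeed a codeword.


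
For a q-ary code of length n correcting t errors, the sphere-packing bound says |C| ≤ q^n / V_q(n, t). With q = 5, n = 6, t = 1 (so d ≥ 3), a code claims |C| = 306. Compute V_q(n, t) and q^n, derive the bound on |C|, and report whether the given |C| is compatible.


V_q(n, t) = 25, q^n = 15625, Hamming bound = 625, |C| = 306 ≤ bound (satisfied).

Step 1: Compute V_q(n, t) = Σ_{j=0}^1 C(n, j) (q−1)^j.
  j = 0: C(6,0)·(4)^0 = 1·1 = 1.
  j = 1: C(6,1)·(4)^1 = 6·4 = 24.
  V_q(n, t) = 1 + 24 = 25.
Step 2: q^n = 5^6 = 15625.
Step 3: Hamming bound ⌊q^n / V_q(n,t)⌋ = ⌊15625/25⌋ = 625.
Step 4: Compare |C| = 306 to 625: satisfied.
The claimed |C| lies below the Hamming bound.


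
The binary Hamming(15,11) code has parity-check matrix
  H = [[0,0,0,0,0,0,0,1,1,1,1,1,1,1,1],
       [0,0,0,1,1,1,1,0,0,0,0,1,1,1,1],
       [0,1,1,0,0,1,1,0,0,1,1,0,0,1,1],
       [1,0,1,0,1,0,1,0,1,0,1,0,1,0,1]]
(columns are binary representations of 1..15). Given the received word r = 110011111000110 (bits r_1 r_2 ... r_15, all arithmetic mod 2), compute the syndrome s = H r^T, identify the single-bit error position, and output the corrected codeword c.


s = (0, 1, 0, 1)^T, error position = 5, corrected codeword c = 110001111000110

Compute s = H r^T mod 2 one row at a time:
  s_1 = 1 + 1 + 0 + 0 + 0 + 1 + 1 + 0 = 4 ≡ 0 (mod 2).
  s_2 = 0 + 1 + 1 + 1 + 0 + 1 + 1 + 0 = 5 ≡ 1 (mod 2).
  s_3 = 1 + 0 + 1 + 1 + 0 + 0 + 1 + 0 = 4 ≡ 0 (mod 2).
  s_4 = 1 + 0 + 1 + 1 + 1 + 0 + 1 + 0 = 5 ≡ 1 (mod 2).
s = (0, 1, 0, 1)^T — this equals column 5 of H (binary 0101), so error is at position 5.
Correct: flip bit 5 of r = 110011111000110 to get c = 110001111000110.


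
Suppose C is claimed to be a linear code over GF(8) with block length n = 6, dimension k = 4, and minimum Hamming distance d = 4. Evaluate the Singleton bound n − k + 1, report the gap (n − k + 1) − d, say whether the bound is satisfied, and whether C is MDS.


Singleton RHS = n − k + 1 = 3, slack = -1, bound violated (no such code; not MDS).

Singleton bound: d ≤ n − k + 1.
Here n = 6, k = 4, so n − k + 1 = 3.
Given d = 4, check d ≤ 3: NO.
Slack = (n − k + 1) − d = -1.
The slack is negative: d = 4 exceeds n − k + 1 = 3 by 1, so the Singleton bound is violated and no linear [6, 4, 4]_8 code can exist. In particular it is not MDS (MDS requires d = n − k + 1 exactly).
Description: the claimed parameters are [6, 4, 4]_8; such a code would be impossible (violates the Singleton bound).


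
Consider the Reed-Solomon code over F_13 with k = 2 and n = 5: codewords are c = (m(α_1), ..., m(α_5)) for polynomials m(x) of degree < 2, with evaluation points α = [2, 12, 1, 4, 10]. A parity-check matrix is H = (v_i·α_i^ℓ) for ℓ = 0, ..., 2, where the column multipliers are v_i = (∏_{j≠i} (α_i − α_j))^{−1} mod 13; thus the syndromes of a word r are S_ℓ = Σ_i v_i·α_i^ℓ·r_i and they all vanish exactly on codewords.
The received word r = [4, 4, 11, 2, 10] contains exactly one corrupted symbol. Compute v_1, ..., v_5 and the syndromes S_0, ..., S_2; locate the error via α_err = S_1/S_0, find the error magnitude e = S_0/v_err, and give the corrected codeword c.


S = (1, 2, 4), error at position 1, error magnitude e = 9, c = [8, 4, 11, 2, 10].

Step 1: column multipliers v_i = (∏_{j≠i}(α_i − α_j))^{−1} mod 13.
  i = 1 (α = 2): (2−12)(2−1)(2−4)(2−10) = (−10)·1·(−2)·(−8) = −160 ≡ 9, so v_1 = 9^{−1} = 3 (mod 13).
  i = 2 (α = 12): (12−2)(12−1)(12−4)(12−10) = 10·11·8·2 = 1760 ≡ 5, so v_2 = 5^{−1} = 8 (mod 13).
  i = 3 (α = 1): (1−2)(1−12)(1−4)(1−10) = (−1)·(−11)·(−3)·(−9) = 297 ≡ 11, so v_3 = 11^{−1} = 6 (mod 13).
  i = 4 (α = 4): (4−2)(4−12)(4−1)(4−10) = 2·(−8)·3·(−6) = 288 ≡ 2, so v_4 = 2^{−1} = 7 (mod 13).
  i = 5 (α = 10): (10−2)(10−12)(10−1)(10−4) = 8·(−2)·9·6 = −864 ≡ 7, so v_5 = 7^{−1} = 2 (mod 13).
  v = [3, 8, 6, 7, 2].
Step 2: syndromes of r = [4, 4, 11, 2, 10] (all sums mod 13).
  S_0 = Σ v_i r_i = 3·4 + 8·4 + 6·11 + 7·2 + 2·10 = 144 ≡ 1.
  S_1 = Σ v_i α_i r_i = 3·2·4 + 8·12·4 + 6·1·11 + 7·4·2 + 2·10·10 = 730 ≡ 2.
  α_i^2 mod 13 = [4, 1, 1, 3, 9].
  S_2 = Σ v_i α_i^2 r_i = 3·4·4 + 8·1·4 + 6·1·11 + 7·3·2 + 2·9·10 = 368 ≡ 4.
  S = (1, 2, 4) ≠ 0, so r is not a codeword (an error is present).
Step 3: locate the error. For a single error e at position i, S_ℓ = v_i·e·α_i^ℓ, so α_err = S_1/S_0.
  S_0^{−1} = 1^{−1} = 1 (mod 13), so α_err = 2·1 = 2 ≡ 2 = α_1. Error position i = 1.
  Consistency check: S_2/S_1 = 4·7 = 28 ≡ 2 = α_err ✓ (single-error assumption holds).
Step 4: error magnitude e = S_0/v_1 = S_0·∏_{j≠1}(α_1 − α_j) = 1·9 = 9 ≡ 9 (mod 13).
Step 5: correct position 1: c_1 = r_1 − e = 4 − 9 ≡ 8 (mod 13). Hence c = [8, 4, 11, 2, 10].
  Check: interpolating c through the α_i gives m(x) = 1 + 10·x (degree < 2) with m(α_i) = c_i for every i, so c is indeed a codeword.


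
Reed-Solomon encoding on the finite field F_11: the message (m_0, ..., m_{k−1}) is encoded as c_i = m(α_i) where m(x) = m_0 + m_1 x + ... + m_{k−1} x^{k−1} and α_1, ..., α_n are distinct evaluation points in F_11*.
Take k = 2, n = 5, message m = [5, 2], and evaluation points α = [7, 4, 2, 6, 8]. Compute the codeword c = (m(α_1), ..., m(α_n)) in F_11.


c = [8, 2, 9, 6, 10]

Message polynomial: m(x) = 5 + 2·x (mod 11).
For each evaluation point α_i, compute m(α_i) mod 11:
  α_1 = 7: Horner steps 2 → 8, so m(7) = 8.
  α_2 = 4: Horner steps 2 → 2, so m(4) = 2.
  α_3 = 2: Horner steps 2 → 9, so m(2) = 9.
  α_4 = 6: Horner steps 2 → 6, so m(6) = 6.
  α_5 = 8: Horner steps 2 → 10, so m(8) = 10.
Codeword c = [8, 2, 9, 6, 10] ∈ F_11^5.


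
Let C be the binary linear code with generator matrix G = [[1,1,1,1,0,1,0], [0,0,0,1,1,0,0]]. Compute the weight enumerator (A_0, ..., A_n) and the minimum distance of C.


Weight distribution: A_0 = 1, A_2 = 1, A_5 = 2. Minimum distance d = 2.

Enumerate all 2^2 = 4 messages m ∈ F_2^2.
For each, compute codeword c = mG in F_2^7, then tally its weight.
  m = 00 → c = 0000000, weight = 0.
  m = 10 → c = 1111010, weight = 5.
  m = 01 → c = 0001100, weight = 2.
  m = 11 → c = 1110110, weight = 5.
Tally weights:
  weight 0: 1 codewords.
  weight 2: 1 codewords.
  weight 5: 2 codewords.
Minimum distance d = smallest w > 0 with A_w > 0 = 2.
Sanity: Σ A_w = 4 = 2^2 = 4 ✓.


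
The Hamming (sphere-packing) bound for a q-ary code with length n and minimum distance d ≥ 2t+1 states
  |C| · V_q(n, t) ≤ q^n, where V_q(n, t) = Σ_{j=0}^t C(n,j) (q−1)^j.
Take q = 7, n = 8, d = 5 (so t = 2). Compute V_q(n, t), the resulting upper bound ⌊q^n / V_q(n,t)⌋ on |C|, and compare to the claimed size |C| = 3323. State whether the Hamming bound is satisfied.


V_q(n, t) = 1057, q^n = 5764801, Hamming bound = 5453, |C| = 3323 ≤ bound (satisfied).

Step 1: Compute V_q(n, t) = Σ_{j=0}^2 C(n, j) (q−1)^j.
  j = 0: C(8,0)·(6)^0 = 1·1 = 1.
  j = 1: C(8,1)·(6)^1 = 8·6 = 48.
  j = 2: C(8,2)·(6)^2 = 28·36 = 1008.
  V_q(n, t) = 1 + 48 + 1008 = 1057.
Step 2: q^n = 7^8 = 5764801.
Step 3: Hamming bound ⌊q^n / V_q(n,t)⌋ = ⌊5764801/1057⌋ = 5453.
Step 4: Compare |C| = 3323 to 5453: satisfied.
The claimed |C| lies below the Hamming bound.


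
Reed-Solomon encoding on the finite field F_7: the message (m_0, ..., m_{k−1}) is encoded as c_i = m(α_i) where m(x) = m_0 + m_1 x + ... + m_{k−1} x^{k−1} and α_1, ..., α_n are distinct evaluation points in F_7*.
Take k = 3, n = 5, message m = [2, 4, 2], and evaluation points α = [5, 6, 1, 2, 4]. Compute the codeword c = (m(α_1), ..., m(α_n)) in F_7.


c = [2, 0, 1, 4, 1]

Message polynomial: m(x) = 2 + 4·x + 2·x^2 (mod 7).
For each evaluation point α_i, compute m(α_i) mod 7:
  α_1 = 5: Horner steps 2 → 0 → 2, so m(5) = 2.
  α_2 = 6: Horner steps 2 → 2 → 0, so m(6) = 0.
  α_3 = 1: Horner steps 2 → 6 → 1, so m(1) = 1.
  α_4 = 2: Horner steps 2 → 1 → 4, so m(2) = 4.
  α_5 = 4: Horner steps 2 → 5 → 1, so m(4) = 1.
Codeword c = [2, 0, 1, 4, 1] ∈ F_7^5.


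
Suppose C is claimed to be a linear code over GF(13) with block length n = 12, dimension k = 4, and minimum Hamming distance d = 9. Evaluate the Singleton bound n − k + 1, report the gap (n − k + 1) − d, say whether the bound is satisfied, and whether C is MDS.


Singleton RHS = n − k + 1 = 9, slack = 0, bound satisfied, MDS.

Singleton bound: d ≤ n − k + 1.
Here n = 12, k = 4, so n − k + 1 = 9.
Given d = 9, check d ≤ 9: YES.
Slack = (n − k + 1) − d = 0.
The code is MDS (slack = 0).
Description: the claimed parameters are [12, 4, 9]_13; such a code would be MDS (meets Singleton bound).


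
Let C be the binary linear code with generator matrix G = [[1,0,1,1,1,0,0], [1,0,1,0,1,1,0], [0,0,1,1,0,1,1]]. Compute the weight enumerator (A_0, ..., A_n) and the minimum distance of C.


Weight distribution: A_0 = 1, A_2 = 2, A_4 = 5. Minimum distance d = 2.

Enumerate all 2^3 = 8 messages m ∈ F_2^3.
For each, compute codeword c = mG in F_2^7, then tally its weight.
  m = 000 → c = 0000000, weight = 0.
  m = 100 → c = 1011100, weight = 4.
  m = 010 → c = 1010110, weight = 4.
  m = 110 → c = 0001010, weight = 2.
  m = 001 → c = 0011011, weight = 4.
  m = 101 → c = 1000111, weight = 4.
  m = 011 → c = 1001101, weight = 4.
  m = 111 → c = 0010001, weight = 2.
Tally weights:
  weight 0: 1 codewords.
  weight 2: 2 codewords.
  weight 4: 5 codewords.
Minimum distance d = smallest w > 0 with A_w > 0 = 2.
Sanity: Σ A_w = 8 = 2^3 = 8 ✓.


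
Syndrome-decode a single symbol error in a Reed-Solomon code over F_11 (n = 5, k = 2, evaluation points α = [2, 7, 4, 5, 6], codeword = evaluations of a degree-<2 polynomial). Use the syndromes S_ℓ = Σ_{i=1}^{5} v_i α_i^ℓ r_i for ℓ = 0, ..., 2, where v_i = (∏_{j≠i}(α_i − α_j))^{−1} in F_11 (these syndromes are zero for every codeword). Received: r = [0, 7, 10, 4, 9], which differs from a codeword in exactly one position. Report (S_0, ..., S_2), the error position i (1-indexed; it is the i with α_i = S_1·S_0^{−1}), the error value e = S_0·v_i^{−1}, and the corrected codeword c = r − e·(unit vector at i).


S = (6, 9, 8), error at position 2, error magnitude e = 4, c = [0, 3, 10, 4, 9].

Step 1: column multipliers v_i = (∏_{j≠i}(α_i − α_j))^{−1} mod 11.
  i = 1 (α = 2): (2−7)(2−4)(2−5)(2−6) = (−5)·(−2)·(−3)·(−4) = 120 ≡ 10, so v_1 = 10^{−1} = 10 (mod 11).
  i = 2 (α = 7): (7−2)(7−4)(7−5)(7−6) = 5·3·2·1 = 30 ≡ 8, so v_2 = 8^{−1} = 7 (mod 11).
  i = 3 (α = 4): (4−2)(4−7)(4−5)(4−6) = 2·(−3)·(−1)·(−2) = −12 ≡ 10, so v_3 = 10^{−1} = 10 (mod 11).
  i = 4 (α = 5): (5−2)(5−7)(5−4)(5−6) = 3·(−2)·1·(−1) = 6 ≡ 6, so v_4 = 6^{−1} = 2 (mod 11).
  i = 5 (α = 6): (6−2)(6−7)(6−4)(6−5) = 4·(−1)·2·1 = −8 ≡ 3, so v_5 = 3^{−1} = 4 (mod 11).
  v = [10, 7, 10, 2, 4].
Step 2: syndromes of r = [0, 7, 10, 4, 9] (all sums mod 11).
  S_0 = Σ v_i r_i = 10·0 + 7·7 + 10·10 + 2·4 + 4·9 = 193 ≡ 6.
  S_1 = Σ v_i α_i r_i = 10·2·0 + 7·7·7 + 10·4·10 + 2·5·4 + 4·6·9 = 999 ≡ 9.
  α_i^2 mod 11 = [4, 5, 5, 3, 3].
  S_2 = Σ v_i α_i^2 r_i = 10·4·0 + 7·5·7 + 10·5·10 + 2·3·4 + 4·3·9 = 877 ≡ 8.
  S = (6, 9, 8) ≠ 0, so r is not a codeword (an error is present).
Step 3: locate the error. For a single error e at position i, S_ℓ = v_i·e·α_i^ℓ, so α_err = S_1/S_0.
  S_0^{−1} = 6^{−1} = 2 (mod 11), so α_err = 9·2 = 18 ≡ 7 = α_2. Error position i = 2.
  Consistency check: S_2/S_1 = 8·5 = 40 ≡ 7 = α_err ✓ (single-error assumption holds).
Step 4: error magnitude e = S_0/v_2 = S_0·∏_{j≠2}(α_2 − α_j) = 6·8 = 48 ≡ 4 (mod 11).
Step 5: correct position 2: c_2 = r_2 − e = 7 − 4 ≡ 3 (mod 11). Hence c = [0, 3, 10, 4, 9].
  Check: interpolating c through the α_i gives m(x) = 1 + 5·x (degree < 2) with m(α_i) = c_i for every i, so c is indeed a codeword.


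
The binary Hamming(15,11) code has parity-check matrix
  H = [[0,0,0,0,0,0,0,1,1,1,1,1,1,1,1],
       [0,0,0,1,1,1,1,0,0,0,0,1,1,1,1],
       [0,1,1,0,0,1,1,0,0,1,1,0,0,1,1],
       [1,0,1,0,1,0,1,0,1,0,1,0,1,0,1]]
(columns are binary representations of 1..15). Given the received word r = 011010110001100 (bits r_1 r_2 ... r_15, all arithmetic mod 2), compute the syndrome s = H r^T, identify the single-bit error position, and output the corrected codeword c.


s = (1, 0, 1, 0)^T, error position = 10, corrected codeword c = 011010110101100

Compute s = H r^T mod 2 one row at a time:
  s_1 = 1 + 0 + 0 + 0 + 1 + 1 + 0 + 0 = 3 ≡ 1 (mod 2).
  s_2 = 0 + 1 + 0 + 1 + 1 + 1 + 0 + 0 = 4 ≡ 0 (mod 2).
  s_3 = 1 + 1 + 0 + 1 + 0 + 0 + 0 + 0 = 3 ≡ 1 (mod 2).
  s_4 = 0 + 1 + 1 + 1 + 0 + 0 + 1 + 0 = 4 ≡ 0 (mod 2).
s = (1, 0, 1, 0)^T — this equals column 10 of H (binary 1010), so error is at position 10.
Correct: flip bit 10 of r = 011010110001100 to get c = 011010110101100.


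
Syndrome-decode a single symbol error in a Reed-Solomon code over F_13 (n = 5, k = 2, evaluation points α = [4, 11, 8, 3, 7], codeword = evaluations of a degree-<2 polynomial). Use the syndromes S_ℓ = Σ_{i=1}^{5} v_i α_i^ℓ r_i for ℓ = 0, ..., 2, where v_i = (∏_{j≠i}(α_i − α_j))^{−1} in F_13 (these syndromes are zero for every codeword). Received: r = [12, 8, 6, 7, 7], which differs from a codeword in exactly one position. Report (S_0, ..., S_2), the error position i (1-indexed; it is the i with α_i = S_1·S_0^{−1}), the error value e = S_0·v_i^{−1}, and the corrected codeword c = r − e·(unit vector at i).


S = (5, 9, 11), error at position 5, error magnitude e = 6, c = [12, 8, 6, 7, 1].

Step 1: column multipliers v_i = (∏_{j≠i}(α_i − α_j))^{−1} mod 13.
  i = 1 (α = 4): (4−11)(4−8)(4−3)(4−7) = (−7)·(−4)·1·(−3) = −84 ≡ 7, so v_1 = 7^{−1} = 2 (mod 13).
  i = 2 (α = 11): (11−4)(11−8)(11−3)(11−7) = 7·3·8·4 = 672 ≡ 9, so v_2 = 9^{−1} = 3 (mod 13).
  i = 3 (α = 8): (8−4)(8−11)(8−3)(8−7) = 4·(−3)·5·1 = −60 ≡ 5, so v_3 = 5^{−1} = 8 (mod 13).
  i = 4 (α = 3): (3−4)(3−11)(3−8)(3−7) = (−1)·(−8)·(−5)·(−4) = 160 ≡ 4, so v_4 = 4^{−1} = 10 (mod 13).
  i = 5 (α = 7): (7−4)(7−11)(7−8)(7−3) = 3·(−4)·(−1)·4 = 48 ≡ 9, so v_5 = 9^{−1} = 3 (mod 13).
  v = [2, 3, 8, 10, 3].
Step 2: syndromes of r = [12, 8, 6, 7, 7] (all sums mod 13).
  S_0 = Σ v_i r_i = 2·12 + 3·8 + 8·6 + 10·7 + 3·7 = 187 ≡ 5.
  S_1 = Σ v_i α_i r_i = 2·4·12 + 3·11·8 + 8·8·6 + 10·3·7 + 3·7·7 = 1101 ≡ 9.
  α_i^2 mod 13 = [3, 4, 12, 9, 10].
  S_2 = Σ v_i α_i^2 r_i = 2·3·12 + 3·4·8 + 8·12·6 + 10·9·7 + 3·10·7 = 1584 ≡ 11.
  S = (5, 9, 11) ≠ 0, so r is not a codeword (an error is present).
Step 3: locate the error. For a single error e at position i, S_ℓ = v_i·e·α_i^ℓ, so α_err = S_1/S_0.
  S_0^{−1} = 5^{−1} = 8 (mod 13), so α_err = 9·8 = 72 ≡ 7 = α_5. Error position i = 5.
  Consistency check: S_2/S_1 = 11·3 = 33 ≡ 7 = α_err ✓ (single-error assumption holds).
Step 4: error magnitude e = S_0/v_5 = S_0·∏_{j≠5}(α_5 − α_j) = 5·9 = 45 ≡ 6 (mod 13).
Step 5: correct position 5: c_5 = r_5 − e = 7 − 6 ≡ 1 (mod 13). Hence c = [12, 8, 6, 7, 1].
  Check: interpolating c through the α_i gives m(x) = 5 + 5·x (degree < 2) with m(α_i) = c_i for every i, so c is indeed a codeword.


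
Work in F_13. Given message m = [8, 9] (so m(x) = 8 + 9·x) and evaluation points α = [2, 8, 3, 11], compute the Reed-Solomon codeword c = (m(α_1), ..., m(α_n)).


c = [0, 2, 9, 3]

Message polynomial: m(x) = 8 + 9·x (mod 13).
For each evaluation point α_i, compute m(α_i) mod 13:
  α_1 = 2: Horner steps 9 → 0, so m(2) = 0.
  α_2 = 8: Horner steps 9 → 2, so m(8) = 2.
  α_3 = 3: Horner steps 9 → 9, so m(3) = 9.
  α_4 = 11: Horner steps 9 → 3, so m(11) = 3.
Codeword c = [0, 2, 9, 3] ∈ F_13^4.


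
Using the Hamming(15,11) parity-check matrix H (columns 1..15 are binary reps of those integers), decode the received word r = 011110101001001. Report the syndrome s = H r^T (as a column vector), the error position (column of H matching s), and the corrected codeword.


s = (1, 1, 0, 1)^T, error position = 13, corrected codeword c = 011110101001101

Compute s = H r^T mod 2 one row at a time:
  s_1 = 0 + 1 + 0 + 0 + 1 + 0 + 0 + 1 = 3 ≡ 1 (mod 2).
  s_2 = 1 + 1 + 0 + 1 + 1 + 0 + 0 + 1 = 5 ≡ 1 (mod 2).
  s_3 = 1 + 1 + 0 + 1 + 0 + 0 + 0 + 1 = 4 ≡ 0 (mod 2).
  s_4 = 0 + 1 + 1 + 1 + 1 + 0 + 0 + 1 = 5 ≡ 1 (mod 2).
s = (1, 1, 0, 1)^T — this equals column 13 of H (binary 1101), so error is at position 13.
Correct: flip bit 13 of r = 011110101001001 to get c = 011110101001101.


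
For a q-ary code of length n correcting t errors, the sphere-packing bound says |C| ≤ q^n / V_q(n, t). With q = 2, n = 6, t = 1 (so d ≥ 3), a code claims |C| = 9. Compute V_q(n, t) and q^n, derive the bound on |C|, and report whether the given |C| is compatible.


V_q(n, t) = 7, q^n = 64, Hamming bound = 9, |C| = 9 ≤ bound (satisfied).

Step 1: Compute V_q(n, t) = Σ_{j=0}^1 C(n, j) (q−1)^j.
  j = 0: C(6,0)·(1)^0 = 1·1 = 1.
  j = 1: C(6,1)·(1)^1 = 6·1 = 6.
  V_q(n, t) = 1 + 6 = 7.
Step 2: q^n = 2^6 = 64.
Step 3: Hamming bound ⌊q^n / V_q(n,t)⌋ = ⌊64/7⌋ = 9.
Step 4: Compare |C| = 9 to 9: satisfied.
The claimed |C| lies at the Hamming bound (tight).


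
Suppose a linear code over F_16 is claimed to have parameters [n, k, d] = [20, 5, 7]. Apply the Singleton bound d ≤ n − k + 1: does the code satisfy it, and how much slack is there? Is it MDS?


Singleton RHS = n − k + 1 = 16, slack = 9, bound satisfied, not MDS.

Singleton bound: d ≤ n − k + 1.
Here n = 20, k = 5, so n − k + 1 = 16.
Given d = 7, check d ≤ 16: YES.
Slack = (n − k + 1) − d = 9.
The code is NOT MDS (slack = 9 > 0).
Description: the claimed parameters are [20, 5, 7]_16; such a code would be non-MDS.


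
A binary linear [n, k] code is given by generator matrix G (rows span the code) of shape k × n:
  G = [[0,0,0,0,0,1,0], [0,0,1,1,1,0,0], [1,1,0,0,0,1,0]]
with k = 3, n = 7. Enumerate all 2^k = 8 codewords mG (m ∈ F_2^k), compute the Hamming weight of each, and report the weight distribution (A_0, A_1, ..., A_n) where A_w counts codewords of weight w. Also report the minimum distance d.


Weight distribution: A_0 = 1, A_1 = 1, A_2 = 1, A_3 = 2, A_4 = 1, A_5 = 1, A_6 = 1. Minimum distance d = 1.

Enumerate all 2^3 = 8 messages m ∈ F_2^3.
For each, compute codeword c = mG in F_2^7, then tally its weight.
  m = 000 → c = 0000000, weight = 0.
  m = 100 → c = 0000010, weight = 1.
  m = 010 → c = 0011100, weight = 3.
  m = 110 → c = 0011110, weight = 4.
  m = 001 → c = 1100010, weight = 3.
  m = 101 → c = 1100000, weight = 2.
  m = 011 → c = 1111110, weight = 6.
  m = 111 → c = 1111100, weight = 5.
Tally weights:
  weight 0: 1 codewords.
  weight 1: 1 codewords.
  weight 2: 1 codewords.
  weight 3: 2 codewords.
  weight 4: 1 codewords.
  weight 5: 1 codewords.
  weight 6: 1 codewords.
Minimum distance d = smallest w > 0 with A_w > 0 = 1.
Sanity: Σ A_w = 8 = 2^3 = 8 ✓.


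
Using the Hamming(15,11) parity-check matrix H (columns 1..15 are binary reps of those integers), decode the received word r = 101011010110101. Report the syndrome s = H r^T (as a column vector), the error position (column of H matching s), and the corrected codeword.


s = (1, 0, 1, 0)^T, error position = 10, corrected codeword c = 101011010010101

Compute s = H r^T mod 2 one row at a time:
  s_1 = 1 + 0 + 1 + 1 + 0 + 1 + 0 + 1 = 5 ≡ 1 (mod 2).
  s_2 = 0 + 1 + 1 + 0 + 0 + 1 + 0 + 1 = 4 ≡ 0 (mod 2).
  s_3 = 0 + 1 + 1 + 0 + 1 + 1 + 0 + 1 = 5 ≡ 1 (mod 2).
  s_4 = 1 + 1 + 1 + 0 + 0 + 1 + 1 + 1 = 6 ≡ 0 (mod 2).
s = (1, 0, 1, 0)^T — this equals column 10 of H (binary 1010), so error is at position 10.
Correct: flip bit 10 of r = 101011010110101 to get c = 101011010010101.


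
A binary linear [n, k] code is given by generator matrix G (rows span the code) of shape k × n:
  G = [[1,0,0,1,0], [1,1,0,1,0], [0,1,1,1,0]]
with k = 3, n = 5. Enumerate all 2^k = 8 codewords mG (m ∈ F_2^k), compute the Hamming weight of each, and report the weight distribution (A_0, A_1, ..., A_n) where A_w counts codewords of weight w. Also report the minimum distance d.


Weight distribution: A_0 = 1, A_1 = 1, A_2 = 3, A_3 = 3. Minimum distance d = 1.

Enumerate all 2^3 = 8 messages m ∈ F_2^3.
For each, compute codeword c = mG in F_2^5, then tally its weight.
  m = 000 → c = 00000, weight = 0.
  m = 100 → c = 10010, weight = 2.
  m = 010 → c = 11010, weight = 3.
  m = 110 → c = 01000, weight = 1.
  m = 001 → c = 01110, weight = 3.
  m = 101 → c = 11100, weight = 3.
  m = 011 → c = 10100, weight = 2.
  m = 111 → c = 00110, weight = 2.
Tally weights:
  weight 0: 1 codewords.
  weight 1: 1 codewords.
  weight 2: 3 codewords.
  weight 3: 3 codewords.
Minimum distance d = smallest w > 0 with A_w > 0 = 1.
Sanity: Σ A_w = 8 = 2^3 = 8 ✓.
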